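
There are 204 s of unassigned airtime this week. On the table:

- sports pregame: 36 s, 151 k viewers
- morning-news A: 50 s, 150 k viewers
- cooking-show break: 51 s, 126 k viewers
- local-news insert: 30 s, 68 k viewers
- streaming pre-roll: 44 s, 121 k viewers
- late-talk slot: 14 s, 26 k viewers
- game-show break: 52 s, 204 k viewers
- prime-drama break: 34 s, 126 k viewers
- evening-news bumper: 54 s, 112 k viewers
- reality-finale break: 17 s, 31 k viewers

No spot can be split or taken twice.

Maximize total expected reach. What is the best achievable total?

699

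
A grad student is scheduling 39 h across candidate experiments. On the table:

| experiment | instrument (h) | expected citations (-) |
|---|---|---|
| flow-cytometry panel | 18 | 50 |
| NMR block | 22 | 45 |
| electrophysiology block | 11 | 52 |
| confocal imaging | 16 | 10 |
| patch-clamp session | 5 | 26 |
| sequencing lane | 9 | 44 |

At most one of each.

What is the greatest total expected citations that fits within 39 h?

146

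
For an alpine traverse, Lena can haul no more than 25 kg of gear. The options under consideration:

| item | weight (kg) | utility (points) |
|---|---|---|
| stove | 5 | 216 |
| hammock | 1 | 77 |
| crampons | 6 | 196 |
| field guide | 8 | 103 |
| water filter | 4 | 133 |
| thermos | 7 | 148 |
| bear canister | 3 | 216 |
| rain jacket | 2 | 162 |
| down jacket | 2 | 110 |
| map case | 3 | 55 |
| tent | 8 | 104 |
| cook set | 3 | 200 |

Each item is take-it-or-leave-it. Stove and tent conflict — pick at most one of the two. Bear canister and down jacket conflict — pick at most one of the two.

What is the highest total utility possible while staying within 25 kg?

1200

Stove + hammock + crampons + water filter + bear canister + rain jacket + cook set uses 24 of the 25 kg and totals 1200.
The spare 1 kg is too small for any remaining item, and no feasible exchange beats 1200.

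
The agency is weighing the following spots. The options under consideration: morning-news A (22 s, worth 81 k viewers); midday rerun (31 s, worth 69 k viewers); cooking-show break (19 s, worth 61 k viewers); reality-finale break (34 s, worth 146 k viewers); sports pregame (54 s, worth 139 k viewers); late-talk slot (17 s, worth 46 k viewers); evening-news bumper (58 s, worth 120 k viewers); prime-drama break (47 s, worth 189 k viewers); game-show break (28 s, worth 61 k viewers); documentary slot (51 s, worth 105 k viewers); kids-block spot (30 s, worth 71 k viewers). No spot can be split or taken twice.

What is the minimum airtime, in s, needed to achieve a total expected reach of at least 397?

Minimise s subject to total expected reach ≥ 397.
morning-news A + reality-finale break + prime-drama break reaches 416 using 103 s.
Below 103 s the best achievable stays under 397.

103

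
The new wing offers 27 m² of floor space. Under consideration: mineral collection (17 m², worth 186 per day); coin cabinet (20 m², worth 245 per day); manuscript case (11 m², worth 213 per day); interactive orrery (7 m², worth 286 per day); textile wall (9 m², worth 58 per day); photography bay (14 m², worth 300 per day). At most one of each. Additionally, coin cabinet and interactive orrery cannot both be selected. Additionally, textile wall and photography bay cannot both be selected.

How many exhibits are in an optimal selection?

The maximum expected visitors within 27 m² is 586.
For example interactive orrery + photography bay achieves it, using 21 m².
Every optimal selection uses 2 exhibits.

2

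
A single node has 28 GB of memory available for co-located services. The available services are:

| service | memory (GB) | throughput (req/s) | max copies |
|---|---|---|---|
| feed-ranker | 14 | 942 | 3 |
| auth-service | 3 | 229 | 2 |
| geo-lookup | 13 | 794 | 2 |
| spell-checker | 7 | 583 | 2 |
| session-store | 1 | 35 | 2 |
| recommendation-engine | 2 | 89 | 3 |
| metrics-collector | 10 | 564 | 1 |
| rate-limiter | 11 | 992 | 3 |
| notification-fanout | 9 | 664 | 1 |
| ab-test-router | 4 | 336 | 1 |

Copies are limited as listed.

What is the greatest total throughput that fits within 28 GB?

Density check — rate-limiter 90.18, ab-test-router 84.00, spell-checker 83.29, auth-service 76.33 are the best per GB.
Taking the top-ratio services first gives recommendation-engine + 2×rate-limiter + ab-test-router for 2409 (28 GB).
The 6 GB tied up in recommendation-engine and ab-test-router is better spent on 2×auth-service — total rises to 2442 (28 GB).
That's the maximum — no swap from here does better than 2442.

2442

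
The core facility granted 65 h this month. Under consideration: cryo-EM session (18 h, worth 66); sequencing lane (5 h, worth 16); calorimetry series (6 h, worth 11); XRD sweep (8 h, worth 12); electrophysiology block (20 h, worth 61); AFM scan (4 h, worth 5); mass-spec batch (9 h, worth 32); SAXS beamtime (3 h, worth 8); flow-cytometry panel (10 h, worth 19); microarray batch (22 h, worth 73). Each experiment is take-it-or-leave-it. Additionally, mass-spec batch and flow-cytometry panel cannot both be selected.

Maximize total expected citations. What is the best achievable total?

A density-first pass picks cryo-EM session + sequencing lane + calorimetry series + mass-spec batch + SAXS beamtime + microarray batch — 206 at 63 h.
Replace calorimetry series and mass-spec batch and SAXS beamtime with electrophysiology block: the trade gains 10 net, giving 216 at 65 h.
An exhaustive check of the 1024 subsets confirms 216.

216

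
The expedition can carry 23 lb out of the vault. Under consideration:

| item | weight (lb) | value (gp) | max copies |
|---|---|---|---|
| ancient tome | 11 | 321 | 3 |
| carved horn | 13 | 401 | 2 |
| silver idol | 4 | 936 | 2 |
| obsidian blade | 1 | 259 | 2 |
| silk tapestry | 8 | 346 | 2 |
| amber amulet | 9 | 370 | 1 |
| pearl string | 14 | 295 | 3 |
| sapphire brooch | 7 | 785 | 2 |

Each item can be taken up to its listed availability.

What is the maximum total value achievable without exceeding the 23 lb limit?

3701

Ranking by ratio (value/lb): obsidian blade 259.00, silver idol 234.00, sapphire brooch 112.14.
The ratio heuristic lands on 2×silver idol + 2×obsidian blade + sapphire brooch (3175) but leaves 6 lb idle.
Dropping obsidian blade frees 1 lb; slotting in sapphire brooch (7 lb) lifts the total to 3701 at 23 lb.
Every other selection either busts 23 lb or exceeds an availability limit or fails to beat 3701.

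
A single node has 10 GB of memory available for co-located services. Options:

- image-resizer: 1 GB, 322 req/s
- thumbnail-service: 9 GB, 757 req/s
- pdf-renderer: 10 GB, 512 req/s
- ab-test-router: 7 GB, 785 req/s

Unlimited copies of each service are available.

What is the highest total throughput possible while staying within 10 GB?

3220

Taking 10×image-resizer: 10 GB used, 3220 in throughput.
That's the maximum — no swap from here does better than 3220.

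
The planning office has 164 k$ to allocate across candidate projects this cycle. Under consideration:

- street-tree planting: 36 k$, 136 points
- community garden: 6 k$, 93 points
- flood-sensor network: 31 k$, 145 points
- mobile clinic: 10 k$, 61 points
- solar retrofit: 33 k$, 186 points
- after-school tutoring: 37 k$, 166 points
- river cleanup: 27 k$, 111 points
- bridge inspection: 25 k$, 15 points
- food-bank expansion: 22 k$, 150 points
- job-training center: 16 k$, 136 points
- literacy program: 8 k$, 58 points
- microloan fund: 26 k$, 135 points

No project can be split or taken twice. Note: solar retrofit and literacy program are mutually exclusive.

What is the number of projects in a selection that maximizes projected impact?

Best achievable projected impact is 956.
For example community garden + flood-sensor network + solar retrofit + river cleanup + food-bank expansion + job-training center + microloan fund achieves it, using 161 k$.
Every optimal selection uses 7 projects.

7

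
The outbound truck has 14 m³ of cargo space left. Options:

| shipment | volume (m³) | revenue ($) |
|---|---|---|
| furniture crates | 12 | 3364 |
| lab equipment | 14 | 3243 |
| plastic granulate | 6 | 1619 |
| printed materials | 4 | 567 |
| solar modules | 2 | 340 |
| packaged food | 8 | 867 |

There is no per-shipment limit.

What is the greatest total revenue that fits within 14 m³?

Ranking by ratio (revenue/m³): furniture crates 280.33, plastic granulate 269.83, lab equipment 231.64.
Furniture crates + solar modules uses 14 of the 14 m³ and totals 3704.
No other feasible combination exceeds 3704.

3704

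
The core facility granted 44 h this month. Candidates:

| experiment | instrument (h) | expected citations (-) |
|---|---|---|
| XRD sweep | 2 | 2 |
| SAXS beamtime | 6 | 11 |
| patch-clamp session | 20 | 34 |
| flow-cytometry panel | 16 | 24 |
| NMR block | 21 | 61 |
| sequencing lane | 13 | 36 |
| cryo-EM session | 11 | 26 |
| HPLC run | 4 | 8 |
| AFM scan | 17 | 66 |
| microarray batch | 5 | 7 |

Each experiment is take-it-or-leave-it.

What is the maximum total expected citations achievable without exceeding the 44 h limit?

138

Greedy by ratio would take XRD sweep + NMR block + HPLC run + AFM scan: 44 h used, total 137.
Dropping XRD sweep and HPLC run frees 6 h; slotting in SAXS beamtime (6 h) lifts the total to 138 at 44 h.
Nothing else within 44 h beats 138.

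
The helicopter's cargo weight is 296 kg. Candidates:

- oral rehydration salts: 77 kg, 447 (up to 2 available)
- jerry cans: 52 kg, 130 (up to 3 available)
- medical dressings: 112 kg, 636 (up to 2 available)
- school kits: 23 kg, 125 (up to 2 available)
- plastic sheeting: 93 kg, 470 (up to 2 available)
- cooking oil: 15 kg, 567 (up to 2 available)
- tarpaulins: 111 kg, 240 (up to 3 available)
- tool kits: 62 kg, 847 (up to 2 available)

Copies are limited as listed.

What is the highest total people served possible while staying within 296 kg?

3589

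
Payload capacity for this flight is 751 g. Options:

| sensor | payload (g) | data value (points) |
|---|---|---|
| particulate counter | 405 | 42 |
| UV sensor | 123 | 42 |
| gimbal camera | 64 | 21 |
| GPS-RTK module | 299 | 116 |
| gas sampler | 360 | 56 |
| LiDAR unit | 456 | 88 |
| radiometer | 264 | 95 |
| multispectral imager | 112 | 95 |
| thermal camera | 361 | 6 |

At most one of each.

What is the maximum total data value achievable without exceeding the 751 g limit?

327

The ratio ordering already packs tightly: gimbal camera + GPS-RTK module + radiometer + multispectral imager, 739 g, 327.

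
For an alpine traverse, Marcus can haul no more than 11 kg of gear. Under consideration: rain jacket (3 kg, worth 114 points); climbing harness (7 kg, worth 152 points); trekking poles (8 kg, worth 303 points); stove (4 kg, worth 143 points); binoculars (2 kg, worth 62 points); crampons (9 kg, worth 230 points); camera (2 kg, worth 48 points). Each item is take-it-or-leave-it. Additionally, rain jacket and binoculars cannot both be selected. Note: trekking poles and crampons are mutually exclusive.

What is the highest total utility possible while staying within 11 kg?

Taking rain jacket + trekking poles: 11 kg used, 417 in utility.
Runner-up trekking poles + binoculars tops out at 365.

417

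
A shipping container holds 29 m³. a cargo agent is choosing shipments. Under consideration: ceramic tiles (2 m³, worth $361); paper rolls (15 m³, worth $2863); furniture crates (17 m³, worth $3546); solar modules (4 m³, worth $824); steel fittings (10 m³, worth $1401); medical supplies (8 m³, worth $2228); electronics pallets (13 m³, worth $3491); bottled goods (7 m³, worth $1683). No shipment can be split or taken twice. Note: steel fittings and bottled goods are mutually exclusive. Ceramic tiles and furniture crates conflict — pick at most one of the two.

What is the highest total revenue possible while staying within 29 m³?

7402

Best packing: medical supplies + electronics pallets + bottled goods — 28 m³, 7402 total.
The spare 1 m³ is too small for any remaining shipment, and no feasible exchange beats 7402.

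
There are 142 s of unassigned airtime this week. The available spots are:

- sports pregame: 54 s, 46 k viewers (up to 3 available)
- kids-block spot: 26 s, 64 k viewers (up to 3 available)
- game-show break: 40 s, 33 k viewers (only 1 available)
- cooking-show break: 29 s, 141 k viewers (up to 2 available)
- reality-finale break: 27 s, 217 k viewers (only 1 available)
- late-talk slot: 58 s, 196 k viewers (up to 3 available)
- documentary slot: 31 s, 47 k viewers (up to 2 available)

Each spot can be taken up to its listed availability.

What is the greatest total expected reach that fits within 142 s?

627

Ranking by ratio (expected reach/s): reality-finale break 8.04, cooking-show break 4.86, late-talk slot 3.38, kids-block spot 2.46.
Taking 2×kids-block spot + 2×cooking-show break + reality-finale break: 137 s used, 627 in expected reach.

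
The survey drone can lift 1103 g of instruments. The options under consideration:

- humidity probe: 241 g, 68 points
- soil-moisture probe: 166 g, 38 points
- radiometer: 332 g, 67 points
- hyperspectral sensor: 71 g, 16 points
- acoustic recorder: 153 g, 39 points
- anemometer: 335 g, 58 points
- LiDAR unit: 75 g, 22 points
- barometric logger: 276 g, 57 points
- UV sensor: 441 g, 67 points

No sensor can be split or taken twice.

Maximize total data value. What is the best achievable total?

253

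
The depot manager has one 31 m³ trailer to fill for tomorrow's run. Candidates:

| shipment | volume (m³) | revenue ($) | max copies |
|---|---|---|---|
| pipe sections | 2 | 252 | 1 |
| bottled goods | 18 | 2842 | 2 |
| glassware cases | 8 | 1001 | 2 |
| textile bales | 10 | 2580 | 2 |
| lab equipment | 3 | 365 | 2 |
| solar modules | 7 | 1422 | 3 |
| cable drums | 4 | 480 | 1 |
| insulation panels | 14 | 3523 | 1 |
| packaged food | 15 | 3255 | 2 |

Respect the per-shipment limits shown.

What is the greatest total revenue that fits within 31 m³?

7525

Greedy by ratio would take pipe sections + 2×textile bales + solar modules: 29 m³ used, total 6834.
Replace pipe sections and textile bales with insulation panels: the trade gains 691 net, giving 7525 at 31 m³.
Every other selection either busts 31 m³ or exceeds an availability limit or fails to beat 7525.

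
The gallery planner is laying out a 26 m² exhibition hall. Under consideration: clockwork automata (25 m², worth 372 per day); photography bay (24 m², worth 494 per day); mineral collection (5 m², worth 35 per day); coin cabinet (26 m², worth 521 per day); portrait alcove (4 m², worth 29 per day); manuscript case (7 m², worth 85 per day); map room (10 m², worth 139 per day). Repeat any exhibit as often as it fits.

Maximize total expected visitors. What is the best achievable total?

521

A density-first pass picks photography bay — 494 at 24 m².
Replace photography bay with coin cabinet: the trade gains 27 net, giving 521 at 26 m².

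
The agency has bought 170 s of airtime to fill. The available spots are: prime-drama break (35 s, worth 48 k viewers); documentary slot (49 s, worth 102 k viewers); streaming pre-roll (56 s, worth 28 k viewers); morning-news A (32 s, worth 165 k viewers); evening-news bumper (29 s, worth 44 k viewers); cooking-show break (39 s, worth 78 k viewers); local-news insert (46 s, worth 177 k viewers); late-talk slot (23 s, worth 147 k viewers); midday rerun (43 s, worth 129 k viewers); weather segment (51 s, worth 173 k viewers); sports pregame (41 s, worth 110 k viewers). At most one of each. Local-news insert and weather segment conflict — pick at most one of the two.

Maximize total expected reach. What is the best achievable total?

618

Density check — late-talk slot 6.39, morning-news A 5.16, local-news insert 3.85, weather segment 3.39 are the best per s.
Taking morning-news A + local-news insert + late-talk slot + midday rerun: 144 s used, 618 in expected reach.
No other feasible combination exceeds 618.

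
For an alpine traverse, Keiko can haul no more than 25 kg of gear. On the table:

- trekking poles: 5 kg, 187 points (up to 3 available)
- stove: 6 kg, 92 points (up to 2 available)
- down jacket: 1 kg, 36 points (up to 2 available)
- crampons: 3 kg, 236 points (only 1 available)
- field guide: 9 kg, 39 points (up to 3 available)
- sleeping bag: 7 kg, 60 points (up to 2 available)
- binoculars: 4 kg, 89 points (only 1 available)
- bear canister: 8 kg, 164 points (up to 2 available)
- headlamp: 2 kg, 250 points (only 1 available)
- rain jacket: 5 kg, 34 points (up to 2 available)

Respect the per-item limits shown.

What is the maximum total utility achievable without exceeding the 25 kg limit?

1172

Density check — headlamp 125.00, crampons 78.67, trekking poles 37.40, down jacket 36.00 are the best per kg.
The ratio heuristic lands on 3×trekking poles + 2×down jacket + crampons + headlamp (1119) but leaves 3 kg idle.
Dropping down jacket frees 1 kg; slotting in binoculars (4 kg) lifts the total to 1172 at 25 kg.
Every other selection either busts 25 kg or exceeds an availability limit or fails to beat 1172.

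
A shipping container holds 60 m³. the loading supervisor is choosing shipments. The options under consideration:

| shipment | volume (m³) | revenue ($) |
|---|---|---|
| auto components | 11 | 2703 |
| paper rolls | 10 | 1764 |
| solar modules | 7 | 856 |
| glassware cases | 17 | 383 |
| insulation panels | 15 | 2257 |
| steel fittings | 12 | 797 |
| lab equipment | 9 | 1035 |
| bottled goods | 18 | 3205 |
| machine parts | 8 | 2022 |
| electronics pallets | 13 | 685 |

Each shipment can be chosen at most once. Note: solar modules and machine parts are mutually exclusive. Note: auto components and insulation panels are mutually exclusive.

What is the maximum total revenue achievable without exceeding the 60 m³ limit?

Best packing: auto components + paper rolls + lab equipment + bottled goods + machine parts — 56 m³, 10729 total.
Nothing else feasible within 60 m³ beats 10729.

10729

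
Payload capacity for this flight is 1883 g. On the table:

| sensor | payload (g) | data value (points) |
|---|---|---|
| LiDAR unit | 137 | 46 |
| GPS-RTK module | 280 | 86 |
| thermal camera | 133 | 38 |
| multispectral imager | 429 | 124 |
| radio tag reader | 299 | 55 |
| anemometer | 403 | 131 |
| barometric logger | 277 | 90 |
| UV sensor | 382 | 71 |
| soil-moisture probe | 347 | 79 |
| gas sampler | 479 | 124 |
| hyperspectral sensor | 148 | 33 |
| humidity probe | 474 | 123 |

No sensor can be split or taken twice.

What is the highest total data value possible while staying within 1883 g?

556

A density-first pass picks LiDAR unit + GPS-RTK module + thermal camera + multispectral imager + anemometer + barometric logger + hyperspectral sensor — 548 at 1807 g.
Dropping thermal camera and hyperspectral sensor frees 281 g; slotting in soil-moisture probe (347 g) lifts the total to 556 at 1873 g.
The closest alternative, GPS-RTK module + multispectral imager + anemometer + barometric logger + gas sampler, reaches only 555.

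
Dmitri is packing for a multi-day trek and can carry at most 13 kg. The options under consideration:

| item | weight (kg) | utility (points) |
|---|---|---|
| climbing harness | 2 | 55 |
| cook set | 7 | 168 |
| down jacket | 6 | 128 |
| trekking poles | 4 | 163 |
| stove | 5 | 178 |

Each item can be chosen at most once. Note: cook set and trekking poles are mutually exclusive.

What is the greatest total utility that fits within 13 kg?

Ranking by ratio (utility/kg): trekking poles 40.75, stove 35.60, climbing harness 27.50, cook set 24.00.
Taking climbing harness + trekking poles + stove: 11 kg used, 396 in utility.
Every other selection either busts 13 kg or breaks a pairing rule or fails to beat 396.

396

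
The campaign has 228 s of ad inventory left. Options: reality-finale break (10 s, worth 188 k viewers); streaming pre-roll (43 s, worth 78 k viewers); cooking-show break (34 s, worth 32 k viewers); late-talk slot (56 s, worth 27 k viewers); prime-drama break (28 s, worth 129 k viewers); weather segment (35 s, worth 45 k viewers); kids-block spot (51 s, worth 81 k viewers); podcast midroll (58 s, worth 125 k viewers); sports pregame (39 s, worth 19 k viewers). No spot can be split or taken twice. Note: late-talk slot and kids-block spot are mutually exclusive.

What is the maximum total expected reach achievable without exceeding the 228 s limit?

646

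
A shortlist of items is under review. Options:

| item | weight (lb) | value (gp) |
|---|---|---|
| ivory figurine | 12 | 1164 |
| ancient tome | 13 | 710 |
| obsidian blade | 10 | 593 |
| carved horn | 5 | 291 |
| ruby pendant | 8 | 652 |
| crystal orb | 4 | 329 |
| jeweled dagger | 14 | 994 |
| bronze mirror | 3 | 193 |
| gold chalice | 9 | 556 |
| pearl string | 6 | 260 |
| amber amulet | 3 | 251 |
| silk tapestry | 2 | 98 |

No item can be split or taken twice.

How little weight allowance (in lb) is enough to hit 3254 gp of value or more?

Need the lightest bundle worth ≥ 3254.
Taking ivory figurine + ruby pendant + jeweled dagger + bronze mirror + amber amulet gives 3254 (≥ 3254) for 40 lb.
No combination under 40 lb hits 3254.

40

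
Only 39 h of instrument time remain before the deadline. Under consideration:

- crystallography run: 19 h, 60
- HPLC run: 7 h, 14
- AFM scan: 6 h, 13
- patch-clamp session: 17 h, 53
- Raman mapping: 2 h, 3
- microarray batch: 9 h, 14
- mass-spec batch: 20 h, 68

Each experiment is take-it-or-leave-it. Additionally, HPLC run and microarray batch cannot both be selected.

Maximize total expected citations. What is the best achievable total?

128

Density check — mass-spec batch 3.40, crystallography run 3.16, patch-clamp session 3.12 are the best per h.
Taking crystallography run + mass-spec batch: 39 h used, 128 in expected citations.
No other feasible combination exceeds 128.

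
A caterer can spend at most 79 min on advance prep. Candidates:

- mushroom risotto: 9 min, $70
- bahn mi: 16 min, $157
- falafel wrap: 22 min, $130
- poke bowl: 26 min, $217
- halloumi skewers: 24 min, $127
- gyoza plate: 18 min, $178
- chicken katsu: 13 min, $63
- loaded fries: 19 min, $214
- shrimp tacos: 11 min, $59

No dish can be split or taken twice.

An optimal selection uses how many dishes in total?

Best achievable profit is 766.
For example bahn mi + poke bowl + gyoza plate + loaded fries achieves it, using 79 min.
Any selection reaching 766 contains exactly 4 dishes.

4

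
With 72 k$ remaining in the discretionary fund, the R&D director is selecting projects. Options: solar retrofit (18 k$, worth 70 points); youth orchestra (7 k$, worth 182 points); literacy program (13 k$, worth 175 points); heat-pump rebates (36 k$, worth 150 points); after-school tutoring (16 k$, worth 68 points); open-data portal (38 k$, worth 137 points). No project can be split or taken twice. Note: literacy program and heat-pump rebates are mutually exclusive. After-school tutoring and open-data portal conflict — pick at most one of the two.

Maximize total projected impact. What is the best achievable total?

495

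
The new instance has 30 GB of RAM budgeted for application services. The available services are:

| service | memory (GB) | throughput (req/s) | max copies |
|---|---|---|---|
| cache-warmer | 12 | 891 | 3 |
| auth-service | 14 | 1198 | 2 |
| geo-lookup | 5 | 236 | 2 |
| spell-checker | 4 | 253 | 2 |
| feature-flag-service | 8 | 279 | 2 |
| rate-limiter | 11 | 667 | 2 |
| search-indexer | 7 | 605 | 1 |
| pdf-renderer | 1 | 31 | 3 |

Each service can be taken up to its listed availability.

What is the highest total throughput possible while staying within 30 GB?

By throughput per GB: search-indexer 86.43, auth-service 85.57, cache-warmer 74.25 lead.
A density-first pass picks auth-service + 2×spell-checker + search-indexer + pdf-renderer — 2340 at 30 GB.
Dropping 2×spell-checker and search-indexer frees 15 GB; slotting in auth-service + pdf-renderer (15 GB) lifts the total to 2458 at 30 GB.
No other feasible combination exceeds 2458.

2458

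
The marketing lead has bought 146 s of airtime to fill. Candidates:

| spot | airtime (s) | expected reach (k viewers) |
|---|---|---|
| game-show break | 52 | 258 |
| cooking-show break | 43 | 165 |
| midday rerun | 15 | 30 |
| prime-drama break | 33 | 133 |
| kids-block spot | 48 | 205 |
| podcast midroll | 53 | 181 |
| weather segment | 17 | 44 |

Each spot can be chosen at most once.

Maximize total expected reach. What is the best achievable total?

A density-first pass picks game-show break + prime-drama break + kids-block spot — 596 at 133 s.
Replace prime-drama break with cooking-show break: the trade gains 32 net, giving 628 at 143 s.
Next best is game-show break + cooking-show break + prime-drama break + weather segment at 600 (145 s) — short by 28.

628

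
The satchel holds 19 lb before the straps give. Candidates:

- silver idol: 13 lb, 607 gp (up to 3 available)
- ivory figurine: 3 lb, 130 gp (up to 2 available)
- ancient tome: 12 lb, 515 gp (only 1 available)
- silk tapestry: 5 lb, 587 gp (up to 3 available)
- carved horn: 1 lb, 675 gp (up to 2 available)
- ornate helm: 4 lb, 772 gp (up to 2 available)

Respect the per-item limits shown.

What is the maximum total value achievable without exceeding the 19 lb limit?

3611

Taking ivory figurine + silk tapestry + 2×carved horn + 2×ornate helm: 18 lb used, 3611 in value.
That's the maximum — no swap from here does better than 3611.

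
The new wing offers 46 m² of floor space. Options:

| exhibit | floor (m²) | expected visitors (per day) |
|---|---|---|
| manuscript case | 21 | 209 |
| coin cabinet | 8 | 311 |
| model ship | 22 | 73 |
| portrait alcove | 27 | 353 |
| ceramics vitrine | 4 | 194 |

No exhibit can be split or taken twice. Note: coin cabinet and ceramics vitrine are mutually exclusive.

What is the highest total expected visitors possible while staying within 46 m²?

664

Coin cabinet + portrait alcove uses 35 of the 46 m² and totals 664.
The closest alternative, portrait alcove + ceramics vitrine, reaches only 547.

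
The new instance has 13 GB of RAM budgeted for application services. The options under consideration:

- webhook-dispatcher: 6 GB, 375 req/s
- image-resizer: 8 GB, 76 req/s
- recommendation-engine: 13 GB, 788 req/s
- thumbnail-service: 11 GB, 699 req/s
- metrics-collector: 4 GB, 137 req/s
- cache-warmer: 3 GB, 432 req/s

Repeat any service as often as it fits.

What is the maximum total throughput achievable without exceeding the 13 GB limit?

4×cache-warmer uses 12 of the 13 GB and totals 1728.
Every other selection either busts 13 GB or fails to beat 1728.

1728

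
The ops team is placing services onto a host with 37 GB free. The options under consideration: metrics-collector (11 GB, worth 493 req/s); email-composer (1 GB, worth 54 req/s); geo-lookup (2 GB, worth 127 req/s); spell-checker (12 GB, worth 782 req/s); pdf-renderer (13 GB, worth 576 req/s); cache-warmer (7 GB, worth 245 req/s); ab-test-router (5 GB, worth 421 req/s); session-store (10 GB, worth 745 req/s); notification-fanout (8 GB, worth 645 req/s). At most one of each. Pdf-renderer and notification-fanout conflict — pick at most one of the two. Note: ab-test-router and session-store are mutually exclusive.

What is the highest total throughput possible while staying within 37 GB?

Taking spell-checker + cache-warmer + session-store + notification-fanout: 37 GB used, 2417 in throughput.

2417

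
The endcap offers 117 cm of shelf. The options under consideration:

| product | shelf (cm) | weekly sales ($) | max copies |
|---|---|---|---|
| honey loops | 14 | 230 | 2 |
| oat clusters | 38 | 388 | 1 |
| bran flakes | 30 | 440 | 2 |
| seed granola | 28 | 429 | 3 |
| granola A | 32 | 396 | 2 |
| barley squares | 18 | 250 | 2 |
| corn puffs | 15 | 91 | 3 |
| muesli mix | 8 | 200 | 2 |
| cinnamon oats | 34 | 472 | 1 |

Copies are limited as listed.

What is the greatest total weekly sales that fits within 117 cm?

1928

Ranking by ratio (weekly sales/cm): muesli mix 25.00, honey loops 16.43, seed granola 15.32.
Greedy by ratio would take 2×honey loops + 2×seed granola + corn puffs + 2×muesli mix: 115 cm used, total 1809.
Replace honey loops and corn puffs with bran flakes: the trade gains 119 net, giving 1928 at 116 cm.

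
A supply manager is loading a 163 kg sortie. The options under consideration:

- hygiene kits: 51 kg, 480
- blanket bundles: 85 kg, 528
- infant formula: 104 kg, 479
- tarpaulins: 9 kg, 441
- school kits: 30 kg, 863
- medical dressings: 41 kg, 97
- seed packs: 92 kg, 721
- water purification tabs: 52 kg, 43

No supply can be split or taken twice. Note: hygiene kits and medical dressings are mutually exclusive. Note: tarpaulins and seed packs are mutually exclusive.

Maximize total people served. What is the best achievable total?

1832

Taking blanket bundles + tarpaulins + school kits: 124 kg used, 1832 in people served.
The closest alternative, hygiene kits + tarpaulins + school kits + water purification tabs, reaches only 1827.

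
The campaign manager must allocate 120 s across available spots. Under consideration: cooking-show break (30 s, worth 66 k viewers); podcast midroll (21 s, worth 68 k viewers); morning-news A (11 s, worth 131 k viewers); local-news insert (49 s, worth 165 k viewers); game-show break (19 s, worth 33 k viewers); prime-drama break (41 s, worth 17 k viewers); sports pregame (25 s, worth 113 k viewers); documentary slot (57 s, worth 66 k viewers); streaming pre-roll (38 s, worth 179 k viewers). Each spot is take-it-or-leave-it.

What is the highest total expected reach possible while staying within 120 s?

The ratio heuristic lands on podcast midroll + morning-news A + game-show break + sports pregame + streaming pre-roll (524) but leaves 6 s idle.
Replace game-show break and sports pregame with local-news insert: the trade gains 19 net, giving 543 at 119 s.

543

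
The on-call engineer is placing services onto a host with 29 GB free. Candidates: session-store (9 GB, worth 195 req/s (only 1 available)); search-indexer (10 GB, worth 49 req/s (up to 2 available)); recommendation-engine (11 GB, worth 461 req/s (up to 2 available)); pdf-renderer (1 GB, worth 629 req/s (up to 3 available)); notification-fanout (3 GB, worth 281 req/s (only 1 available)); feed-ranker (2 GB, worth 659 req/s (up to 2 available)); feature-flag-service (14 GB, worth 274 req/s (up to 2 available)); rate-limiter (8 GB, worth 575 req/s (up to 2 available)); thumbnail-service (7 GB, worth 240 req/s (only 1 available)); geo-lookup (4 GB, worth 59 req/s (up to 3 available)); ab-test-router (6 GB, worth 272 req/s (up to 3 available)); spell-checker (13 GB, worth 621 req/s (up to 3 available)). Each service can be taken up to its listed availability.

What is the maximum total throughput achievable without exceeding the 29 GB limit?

4636

By throughput per GB: pdf-renderer 629.00, feed-ranker 329.50, notification-fanout 93.67, rate-limiter 71.88 lead.
The ratio ordering already packs tightly: 3×pdf-renderer + notification-fanout + 2×feed-ranker + 2×rate-limiter, 26 GB, 4636.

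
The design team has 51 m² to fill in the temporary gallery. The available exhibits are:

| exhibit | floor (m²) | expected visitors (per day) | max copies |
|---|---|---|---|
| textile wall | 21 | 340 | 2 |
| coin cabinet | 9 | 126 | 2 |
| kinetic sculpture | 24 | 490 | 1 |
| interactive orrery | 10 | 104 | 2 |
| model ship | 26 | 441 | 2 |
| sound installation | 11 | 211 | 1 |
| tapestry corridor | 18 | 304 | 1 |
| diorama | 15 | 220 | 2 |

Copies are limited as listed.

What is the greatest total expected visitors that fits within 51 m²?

931

A density-first pass picks kinetic sculpture + sound installation + diorama — 921 at 50 m².
Dropping sound installation and diorama frees 26 m²; slotting in model ship (26 m²) lifts the total to 931 at 50 m².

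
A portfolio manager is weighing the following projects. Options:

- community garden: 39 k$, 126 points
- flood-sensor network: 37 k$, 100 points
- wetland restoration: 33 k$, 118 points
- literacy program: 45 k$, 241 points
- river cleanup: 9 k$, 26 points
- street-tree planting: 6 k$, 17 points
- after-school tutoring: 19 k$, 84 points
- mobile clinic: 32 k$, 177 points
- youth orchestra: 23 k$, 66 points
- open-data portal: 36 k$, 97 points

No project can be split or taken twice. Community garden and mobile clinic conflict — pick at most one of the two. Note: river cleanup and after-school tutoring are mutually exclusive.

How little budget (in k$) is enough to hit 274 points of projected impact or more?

Need the lightest bundle worth ≥ 274.
Taking street-tree planting + after-school tutoring + mobile clinic gives 278 (≥ 274) for 57 k$.
Below 57 k$ the best achievable stays under 274.

57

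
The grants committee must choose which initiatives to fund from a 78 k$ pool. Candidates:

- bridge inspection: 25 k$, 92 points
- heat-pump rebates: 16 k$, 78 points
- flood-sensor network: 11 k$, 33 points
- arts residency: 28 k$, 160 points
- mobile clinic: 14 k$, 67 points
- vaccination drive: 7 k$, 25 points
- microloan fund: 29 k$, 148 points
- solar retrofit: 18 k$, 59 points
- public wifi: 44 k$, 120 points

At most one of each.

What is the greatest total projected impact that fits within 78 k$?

400

Greedy by ratio would take heat-pump rebates + arts residency + microloan fund: 73 k$ used, total 386.
The 16 k$ tied up in heat-pump rebates is better spent on mobile clinic + vaccination drive — total rises to 400 (78 k$).
No other feasible combination exceeds 400.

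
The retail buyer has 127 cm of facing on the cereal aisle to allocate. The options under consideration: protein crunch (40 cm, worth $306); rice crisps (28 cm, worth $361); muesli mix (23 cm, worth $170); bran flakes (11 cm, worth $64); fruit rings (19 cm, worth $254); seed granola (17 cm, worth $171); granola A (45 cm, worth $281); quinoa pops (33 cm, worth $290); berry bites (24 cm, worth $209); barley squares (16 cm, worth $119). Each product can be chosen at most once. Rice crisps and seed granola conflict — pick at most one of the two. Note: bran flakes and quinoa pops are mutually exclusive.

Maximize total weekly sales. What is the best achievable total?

1284

Best packing: rice crisps + muesli mix + fruit rings + quinoa pops + berry bites — 127 cm, 1284 total.
Next best is protein crunch + rice crisps + fruit rings + berry bites + barley squares at 1249 (127 cm) — short by 35.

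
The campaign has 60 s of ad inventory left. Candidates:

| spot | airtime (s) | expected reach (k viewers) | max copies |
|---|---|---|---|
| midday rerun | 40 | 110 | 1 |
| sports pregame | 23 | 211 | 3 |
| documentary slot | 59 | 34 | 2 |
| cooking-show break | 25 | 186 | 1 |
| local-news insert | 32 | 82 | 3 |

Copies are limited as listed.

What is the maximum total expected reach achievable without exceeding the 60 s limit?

422

Ranking by ratio (expected reach/s): sports pregame 9.17, cooking-show break 7.44, midday rerun 2.75, local-news insert 2.56.
The ratio ordering already packs tightly: 2×sports pregame, 46 s, 422.
The spare 14 s is too small for any remaining spot, and no exchange beats 422.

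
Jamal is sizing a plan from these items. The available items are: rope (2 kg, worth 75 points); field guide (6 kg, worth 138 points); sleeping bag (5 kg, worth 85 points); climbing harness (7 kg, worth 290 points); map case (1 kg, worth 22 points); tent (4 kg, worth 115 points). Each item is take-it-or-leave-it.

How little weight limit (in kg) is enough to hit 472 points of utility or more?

Need the lightest bundle worth ≥ 472.
Taking rope + climbing harness + tent gives 480 (≥ 472) for 13 kg.
Below 13 kg the best achievable stays under 472.

13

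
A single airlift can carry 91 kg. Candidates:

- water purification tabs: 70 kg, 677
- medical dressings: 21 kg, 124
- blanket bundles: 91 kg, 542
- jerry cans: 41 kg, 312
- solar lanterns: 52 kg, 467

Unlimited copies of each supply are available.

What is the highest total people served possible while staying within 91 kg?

Best packing: water purification tabs + medical dressings — 91 kg, 801 total.
Every other selection either busts 91 kg or fails to beat 801.

801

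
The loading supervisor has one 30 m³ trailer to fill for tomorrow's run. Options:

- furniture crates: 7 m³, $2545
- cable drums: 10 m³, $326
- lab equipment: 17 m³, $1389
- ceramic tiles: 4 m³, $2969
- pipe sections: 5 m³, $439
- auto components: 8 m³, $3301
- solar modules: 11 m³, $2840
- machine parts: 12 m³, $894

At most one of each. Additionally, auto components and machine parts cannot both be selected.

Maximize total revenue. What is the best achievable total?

11655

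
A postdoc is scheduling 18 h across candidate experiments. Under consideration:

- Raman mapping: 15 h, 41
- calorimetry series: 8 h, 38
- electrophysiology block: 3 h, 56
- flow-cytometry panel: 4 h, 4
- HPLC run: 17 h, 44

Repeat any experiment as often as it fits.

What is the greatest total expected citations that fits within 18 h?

336

The ratio ordering already packs tightly: 6×electrophysiology block, 18 h, 336.
Nothing else within 18 h beats 336.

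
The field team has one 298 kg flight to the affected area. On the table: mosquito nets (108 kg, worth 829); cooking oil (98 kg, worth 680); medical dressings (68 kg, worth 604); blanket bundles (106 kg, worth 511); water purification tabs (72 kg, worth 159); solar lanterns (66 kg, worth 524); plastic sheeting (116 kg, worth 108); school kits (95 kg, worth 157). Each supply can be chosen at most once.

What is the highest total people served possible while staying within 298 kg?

2113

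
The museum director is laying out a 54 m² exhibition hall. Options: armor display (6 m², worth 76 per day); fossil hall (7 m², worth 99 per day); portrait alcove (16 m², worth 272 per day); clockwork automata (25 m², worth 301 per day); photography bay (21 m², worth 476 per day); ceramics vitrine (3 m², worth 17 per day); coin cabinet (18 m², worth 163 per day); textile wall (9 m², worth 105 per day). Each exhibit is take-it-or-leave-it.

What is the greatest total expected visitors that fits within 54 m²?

952

The ratio heuristic lands on armor display + fossil hall + portrait alcove + photography bay + ceramics vitrine (940) but leaves 1 m² idle.
Replace armor display and ceramics vitrine with textile wall: the trade gains 12 net, giving 952 at 53 m².
Nothing else within 54 m² beats 952.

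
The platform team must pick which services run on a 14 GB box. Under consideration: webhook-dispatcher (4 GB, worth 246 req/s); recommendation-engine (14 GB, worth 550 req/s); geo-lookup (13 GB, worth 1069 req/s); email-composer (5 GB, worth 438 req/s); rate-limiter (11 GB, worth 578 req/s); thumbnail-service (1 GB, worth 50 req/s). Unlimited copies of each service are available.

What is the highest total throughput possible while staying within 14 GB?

Ranking by ratio (throughput/GB): email-composer 87.60, geo-lookup 82.23, webhook-dispatcher 61.50, rate-limiter 52.55.
Webhook-dispatcher + 2×email-composer uses 14 of the 14 GB and totals 1122.

1122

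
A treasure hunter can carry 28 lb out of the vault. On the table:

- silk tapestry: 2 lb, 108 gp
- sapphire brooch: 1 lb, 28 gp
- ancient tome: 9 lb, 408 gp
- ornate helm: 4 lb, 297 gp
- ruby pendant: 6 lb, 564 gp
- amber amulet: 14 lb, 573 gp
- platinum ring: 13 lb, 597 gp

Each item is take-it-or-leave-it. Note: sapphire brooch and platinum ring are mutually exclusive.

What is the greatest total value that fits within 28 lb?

Taking silk tapestry + sapphire brooch + ornate helm + ruby pendant + amber amulet: 27 lb used, 1570 in value.
Next best is ancient tome + ruby pendant + platinum ring at 1569 (28 lb) — short by 1.

1570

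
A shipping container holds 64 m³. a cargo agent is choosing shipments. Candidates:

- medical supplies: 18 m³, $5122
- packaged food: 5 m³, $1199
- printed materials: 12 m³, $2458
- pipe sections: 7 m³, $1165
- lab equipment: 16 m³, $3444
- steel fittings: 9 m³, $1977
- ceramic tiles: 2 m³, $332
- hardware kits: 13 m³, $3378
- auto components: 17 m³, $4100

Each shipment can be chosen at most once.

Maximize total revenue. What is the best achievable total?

16108

Density check — medical supplies 284.56, hardware kits 259.85, auto components 241.18, packaged food 239.80 are the best per m³.
The ratio ordering already packs tightly: medical supplies + packaged food + steel fittings + ceramic tiles + hardware kits + auto components, 64 m³, 16108.
An exhaustive check of the 512 subsets confirms 16108.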